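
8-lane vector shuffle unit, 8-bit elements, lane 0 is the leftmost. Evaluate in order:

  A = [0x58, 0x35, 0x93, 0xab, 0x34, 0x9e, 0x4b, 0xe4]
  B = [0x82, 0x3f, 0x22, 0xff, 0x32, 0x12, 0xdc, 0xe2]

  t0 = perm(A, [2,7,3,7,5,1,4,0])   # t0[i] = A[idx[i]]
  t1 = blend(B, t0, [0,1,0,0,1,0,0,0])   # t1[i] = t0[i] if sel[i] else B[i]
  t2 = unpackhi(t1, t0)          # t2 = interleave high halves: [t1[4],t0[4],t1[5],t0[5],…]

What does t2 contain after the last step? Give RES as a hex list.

RES = [ 0x9e  0x9e  0x12  0x35  0xdc  0x34  0xe2  0x58 ]

  t0: 93 e4 ab e4 9e 35 34 58
  t1: 82 e4 22 ff 9e 12 dc e2
  t2: 9e 9e 12 35 dc 34 e2 58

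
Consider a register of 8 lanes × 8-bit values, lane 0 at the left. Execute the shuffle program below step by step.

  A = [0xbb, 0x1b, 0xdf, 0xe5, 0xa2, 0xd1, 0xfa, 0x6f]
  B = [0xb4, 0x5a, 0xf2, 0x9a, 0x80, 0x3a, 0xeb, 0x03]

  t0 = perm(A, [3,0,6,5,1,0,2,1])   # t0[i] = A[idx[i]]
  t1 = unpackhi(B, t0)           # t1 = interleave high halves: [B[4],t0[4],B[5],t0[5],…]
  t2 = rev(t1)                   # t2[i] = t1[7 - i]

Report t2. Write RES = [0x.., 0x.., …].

→ t0 |e5|bb|fa|d1|1b|bb|df|1b|
→ t1 |80|1b|3a|bb|eb|df|03|1b|
→ t2 |1b|03|df|eb|bb|3a|1b|80|

RES = [ 0x1b  0x03  0xdf  0xeb  0xbb  0x3a  0x1b  0x80 ]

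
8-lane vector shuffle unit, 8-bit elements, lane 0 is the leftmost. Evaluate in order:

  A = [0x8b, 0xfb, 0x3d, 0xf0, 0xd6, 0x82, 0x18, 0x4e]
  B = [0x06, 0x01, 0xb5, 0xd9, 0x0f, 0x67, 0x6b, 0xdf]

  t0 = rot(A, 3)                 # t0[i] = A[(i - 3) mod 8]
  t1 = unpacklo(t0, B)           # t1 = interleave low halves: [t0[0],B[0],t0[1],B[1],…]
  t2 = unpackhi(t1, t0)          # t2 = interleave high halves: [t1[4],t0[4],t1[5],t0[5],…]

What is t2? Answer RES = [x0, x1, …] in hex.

  t0: 82 18 4e 8b fb 3d f0 d6
  t1: 82 06 18 01 4e b5 8b d9
  t2: 4e fb b5 3d 8b f0 d9 d6

RES = [0x4e, 0xfb, 0xb5, 0x3d, 0x8b, 0xf0, 0xd9, 0xd6]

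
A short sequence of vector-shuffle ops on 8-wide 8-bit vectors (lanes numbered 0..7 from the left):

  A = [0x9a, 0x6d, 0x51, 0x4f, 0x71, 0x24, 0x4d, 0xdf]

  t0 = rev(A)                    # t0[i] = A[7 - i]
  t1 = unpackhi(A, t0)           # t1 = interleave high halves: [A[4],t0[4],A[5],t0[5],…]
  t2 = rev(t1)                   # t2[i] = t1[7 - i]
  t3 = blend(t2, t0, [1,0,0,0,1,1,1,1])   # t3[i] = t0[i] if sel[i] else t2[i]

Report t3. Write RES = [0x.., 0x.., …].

RES = [ 0xdf  0xdf  0x6d  0x4d  0x4f  0x51  0x6d  0x9a ]

  t0: df 4d 24 71 4f 51 6d 9a
  t1: 71 4f 24 51 4d 6d df 9a
  t2: 9a df 6d 4d 51 24 4f 71
  t3: df df 6d 4d 4f 51 6d 9a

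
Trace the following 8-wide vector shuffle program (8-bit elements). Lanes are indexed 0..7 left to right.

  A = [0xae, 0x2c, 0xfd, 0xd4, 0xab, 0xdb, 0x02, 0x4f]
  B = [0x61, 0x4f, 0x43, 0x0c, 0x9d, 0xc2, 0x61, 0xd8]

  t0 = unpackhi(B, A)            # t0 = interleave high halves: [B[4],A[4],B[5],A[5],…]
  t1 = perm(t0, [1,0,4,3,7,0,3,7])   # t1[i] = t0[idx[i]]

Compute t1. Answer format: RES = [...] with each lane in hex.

RES = [ 0xab  0x9d  0x61  0xdb  0x4f  0x9d  0xdb  0x4f ]

  t0: 9d ab c2 db 61 02 d8 4f
  t1: ab 9d 61 db 4f 9d db 4f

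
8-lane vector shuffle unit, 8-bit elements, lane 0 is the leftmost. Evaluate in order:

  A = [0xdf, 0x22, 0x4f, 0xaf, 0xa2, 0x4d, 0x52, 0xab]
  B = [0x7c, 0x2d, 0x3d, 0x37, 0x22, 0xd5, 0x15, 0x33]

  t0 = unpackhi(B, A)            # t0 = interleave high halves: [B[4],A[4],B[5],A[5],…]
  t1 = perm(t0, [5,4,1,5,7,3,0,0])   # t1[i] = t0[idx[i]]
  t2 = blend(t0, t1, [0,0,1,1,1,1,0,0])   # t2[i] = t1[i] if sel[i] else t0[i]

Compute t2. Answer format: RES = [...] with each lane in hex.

t0 = [0x22, 0xa2, 0xd5, 0x4d, 0x15, 0x52, 0x33, 0xab]
t1 = [0x52, 0x15, 0xa2, 0x52, 0xab, 0x4d, 0x22, 0x22]
t2 = [0x22, 0xa2, 0xa2, 0x52, 0xab, 0x4d, 0x33, 0xab]

RES = [0x22, 0xa2, 0xa2, 0x52, 0xab, 0x4d, 0x33, 0xab]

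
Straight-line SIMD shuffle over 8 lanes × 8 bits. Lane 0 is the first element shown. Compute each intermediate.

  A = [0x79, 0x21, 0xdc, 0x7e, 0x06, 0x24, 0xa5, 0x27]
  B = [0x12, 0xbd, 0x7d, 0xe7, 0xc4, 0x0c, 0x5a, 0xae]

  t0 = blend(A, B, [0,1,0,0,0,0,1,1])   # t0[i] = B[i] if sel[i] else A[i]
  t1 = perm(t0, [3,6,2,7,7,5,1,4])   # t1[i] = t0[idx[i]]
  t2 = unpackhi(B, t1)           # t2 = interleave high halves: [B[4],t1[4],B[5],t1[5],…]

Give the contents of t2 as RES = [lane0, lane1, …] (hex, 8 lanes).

  t0: 79 bd dc 7e 06 24 5a ae
  t1: 7e 5a dc ae ae 24 bd 06
  t2: c4 ae 0c 24 5a bd ae 06

RES = [ 0xc4  0xae  0x0c  0x24  0x5a  0xbd  0xae  0x06 ]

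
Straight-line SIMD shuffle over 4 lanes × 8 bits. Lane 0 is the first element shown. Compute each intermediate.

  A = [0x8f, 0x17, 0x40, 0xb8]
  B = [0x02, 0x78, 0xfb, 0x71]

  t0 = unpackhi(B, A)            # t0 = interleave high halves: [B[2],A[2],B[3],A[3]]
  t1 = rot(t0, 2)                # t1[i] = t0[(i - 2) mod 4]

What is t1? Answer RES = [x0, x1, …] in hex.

RES = [0x71, 0xb8, 0xfb, 0x40]

→ t0 |fb|40|71|b8|
→ t1 |71|b8|fb|40|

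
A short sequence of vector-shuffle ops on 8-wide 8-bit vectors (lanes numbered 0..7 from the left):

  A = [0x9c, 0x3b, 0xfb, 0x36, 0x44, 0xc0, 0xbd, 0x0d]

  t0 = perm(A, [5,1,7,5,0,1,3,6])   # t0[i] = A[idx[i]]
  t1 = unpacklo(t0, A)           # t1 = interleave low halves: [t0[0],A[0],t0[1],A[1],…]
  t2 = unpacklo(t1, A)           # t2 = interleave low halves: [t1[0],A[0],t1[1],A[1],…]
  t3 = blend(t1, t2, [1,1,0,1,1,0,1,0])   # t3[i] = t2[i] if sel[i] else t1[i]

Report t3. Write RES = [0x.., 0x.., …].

t0 = [0xc0, 0x3b, 0x0d, 0xc0, 0x9c, 0x3b, 0x36, 0xbd]
t1 = [0xc0, 0x9c, 0x3b, 0x3b, 0x0d, 0xfb, 0xc0, 0x36]
t2 = [0xc0, 0x9c, 0x9c, 0x3b, 0x3b, 0xfb, 0x3b, 0x36]
t3 = [0xc0, 0x9c, 0x3b, 0x3b, 0x3b, 0xfb, 0x3b, 0x36]

RES = [ 0xc0  0x9c  0x3b  0x3b  0x3b  0xfb  0x3b  0x36 ]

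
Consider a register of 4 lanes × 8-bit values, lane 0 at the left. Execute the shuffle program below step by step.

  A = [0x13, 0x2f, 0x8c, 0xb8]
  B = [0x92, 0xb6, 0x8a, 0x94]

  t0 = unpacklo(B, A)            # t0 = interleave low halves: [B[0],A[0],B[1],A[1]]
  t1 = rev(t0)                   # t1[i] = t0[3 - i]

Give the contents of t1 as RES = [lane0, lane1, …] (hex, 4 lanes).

t0 = [0x92, 0x13, 0xb6, 0x2f]
t1 = [0x2f, 0xb6, 0x13, 0x92]

RES = [0x2f, 0xb6, 0x13, 0x92]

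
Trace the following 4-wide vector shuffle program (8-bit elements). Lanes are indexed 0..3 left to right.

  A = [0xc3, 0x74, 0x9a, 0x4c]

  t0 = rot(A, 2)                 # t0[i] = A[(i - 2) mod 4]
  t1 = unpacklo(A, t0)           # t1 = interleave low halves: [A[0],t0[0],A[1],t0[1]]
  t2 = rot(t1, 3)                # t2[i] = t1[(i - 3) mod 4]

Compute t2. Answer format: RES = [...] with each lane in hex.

RES = [ 0x9a  0x74  0x4c  0xc3 ]

  t0: 9a 4c c3 74
  t1: c3 9a 74 4c
  t2: 9a 74 4c c3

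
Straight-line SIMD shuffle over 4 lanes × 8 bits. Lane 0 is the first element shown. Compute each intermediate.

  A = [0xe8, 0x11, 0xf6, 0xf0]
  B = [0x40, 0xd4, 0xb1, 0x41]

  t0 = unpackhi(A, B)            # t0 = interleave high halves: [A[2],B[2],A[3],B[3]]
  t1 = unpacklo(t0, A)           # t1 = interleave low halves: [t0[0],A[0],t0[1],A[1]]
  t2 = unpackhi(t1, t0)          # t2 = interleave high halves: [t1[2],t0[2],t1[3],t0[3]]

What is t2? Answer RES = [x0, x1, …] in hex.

RES = [ 0xb1  0xf0  0x11  0x41 ]

t0 = [0xf6, 0xb1, 0xf0, 0x41]
t1 = [0xf6, 0xe8, 0xb1, 0x11]
t2 = [0xb1, 0xf0, 0x11, 0x41]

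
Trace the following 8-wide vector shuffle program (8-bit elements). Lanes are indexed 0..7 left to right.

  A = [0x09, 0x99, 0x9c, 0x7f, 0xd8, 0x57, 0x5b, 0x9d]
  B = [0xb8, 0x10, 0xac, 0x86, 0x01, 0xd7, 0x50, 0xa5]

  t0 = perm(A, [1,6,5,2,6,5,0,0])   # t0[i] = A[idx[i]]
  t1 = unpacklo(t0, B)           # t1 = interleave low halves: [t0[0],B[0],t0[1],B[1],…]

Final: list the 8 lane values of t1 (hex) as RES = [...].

  t0: 99 5b 57 9c 5b 57 09 09
  t1: 99 b8 5b 10 57 ac 9c 86

RES = [ 0x99  0xb8  0x5b  0x10  0x57  0xac  0x9c  0x86 ]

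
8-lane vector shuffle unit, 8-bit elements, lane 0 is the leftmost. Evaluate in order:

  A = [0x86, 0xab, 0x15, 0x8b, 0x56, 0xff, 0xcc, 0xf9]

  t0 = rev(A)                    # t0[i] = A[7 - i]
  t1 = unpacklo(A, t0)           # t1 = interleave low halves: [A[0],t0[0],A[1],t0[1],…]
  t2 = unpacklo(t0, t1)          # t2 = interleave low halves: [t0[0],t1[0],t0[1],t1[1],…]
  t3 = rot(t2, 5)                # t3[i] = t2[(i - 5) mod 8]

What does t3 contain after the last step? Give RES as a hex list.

RES = [0xf9, 0xff, 0xab, 0x56, 0xcc, 0xf9, 0x86, 0xcc]

  t0: f9 cc ff 56 8b 15 ab 86
  t1: 86 f9 ab cc 15 ff 8b 56
  t2: f9 86 cc f9 ff ab 56 cc
  t3: f9 ff ab 56 cc f9 86 cc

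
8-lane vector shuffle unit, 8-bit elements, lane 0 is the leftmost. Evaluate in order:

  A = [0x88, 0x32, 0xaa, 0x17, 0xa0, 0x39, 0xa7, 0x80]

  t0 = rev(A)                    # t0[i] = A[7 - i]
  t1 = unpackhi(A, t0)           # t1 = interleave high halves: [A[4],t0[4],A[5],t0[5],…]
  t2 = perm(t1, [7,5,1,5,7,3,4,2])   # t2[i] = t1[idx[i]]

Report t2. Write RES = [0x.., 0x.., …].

RES = [0x88, 0x32, 0x17, 0x32, 0x88, 0xaa, 0xa7, 0x39]

→ t0 |80|a7|39|a0|17|aa|32|88|
→ t1 |a0|17|39|aa|a7|32|80|88|
→ t2 |88|32|17|32|88|aa|a7|39|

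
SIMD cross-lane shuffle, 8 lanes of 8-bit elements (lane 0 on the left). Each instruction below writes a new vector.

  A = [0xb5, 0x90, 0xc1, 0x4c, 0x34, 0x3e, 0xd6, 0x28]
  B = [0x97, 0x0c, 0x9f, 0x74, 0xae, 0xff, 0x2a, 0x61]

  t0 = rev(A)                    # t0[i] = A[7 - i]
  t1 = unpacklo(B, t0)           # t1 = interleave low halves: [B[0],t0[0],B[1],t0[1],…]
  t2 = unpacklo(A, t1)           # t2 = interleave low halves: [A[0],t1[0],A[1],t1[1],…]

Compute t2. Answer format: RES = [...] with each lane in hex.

t0 = [0x28, 0xd6, 0x3e, 0x34, 0x4c, 0xc1, 0x90, 0xb5]
t1 = [0x97, 0x28, 0x0c, 0xd6, 0x9f, 0x3e, 0x74, 0x34]
t2 = [0xb5, 0x97, 0x90, 0x28, 0xc1, 0x0c, 0x4c, 0xd6]

RES = [0xb5, 0x97, 0x90, 0x28, 0xc1, 0x0c, 0x4c, 0xd6]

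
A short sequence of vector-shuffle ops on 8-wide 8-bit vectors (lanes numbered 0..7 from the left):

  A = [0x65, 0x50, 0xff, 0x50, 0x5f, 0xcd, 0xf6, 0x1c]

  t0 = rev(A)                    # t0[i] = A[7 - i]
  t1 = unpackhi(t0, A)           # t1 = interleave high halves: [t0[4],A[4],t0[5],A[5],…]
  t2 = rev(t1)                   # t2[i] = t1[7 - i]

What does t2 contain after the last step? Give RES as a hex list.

RES = [0x1c, 0x65, 0xf6, 0x50, 0xcd, 0xff, 0x5f, 0x50]

→ t0 |1c|f6|cd|5f|50|ff|50|65|
→ t1 |50|5f|ff|cd|50|f6|65|1c|
→ t2 |1c|65|f6|50|cd|ff|5f|50|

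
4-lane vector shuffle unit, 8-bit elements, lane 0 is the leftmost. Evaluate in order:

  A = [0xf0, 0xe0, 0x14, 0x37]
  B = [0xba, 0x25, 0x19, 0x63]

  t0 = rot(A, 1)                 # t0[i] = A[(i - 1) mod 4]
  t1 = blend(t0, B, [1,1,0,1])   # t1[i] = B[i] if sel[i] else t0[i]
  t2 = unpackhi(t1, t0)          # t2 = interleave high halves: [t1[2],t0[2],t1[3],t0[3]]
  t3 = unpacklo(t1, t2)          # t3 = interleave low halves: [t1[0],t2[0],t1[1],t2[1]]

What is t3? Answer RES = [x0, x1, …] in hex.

RES = [ 0xba  0xe0  0x25  0xe0 ]

→ t0 |37|f0|e0|14|
→ t1 |ba|25|e0|63|
→ t2 |e0|e0|63|14|
→ t3 |ba|e0|25|e0|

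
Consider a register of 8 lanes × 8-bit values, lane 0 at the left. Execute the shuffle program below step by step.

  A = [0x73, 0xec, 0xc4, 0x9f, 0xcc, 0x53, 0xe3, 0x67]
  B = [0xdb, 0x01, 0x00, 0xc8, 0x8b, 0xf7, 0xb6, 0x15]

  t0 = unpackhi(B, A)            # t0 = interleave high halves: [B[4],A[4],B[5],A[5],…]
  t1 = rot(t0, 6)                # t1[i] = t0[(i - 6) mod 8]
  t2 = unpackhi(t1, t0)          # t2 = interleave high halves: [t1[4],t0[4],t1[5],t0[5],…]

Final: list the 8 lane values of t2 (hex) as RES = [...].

RES = [ 0x15  0xb6  0x67  0xe3  0x8b  0x15  0xcc  0x67 ]

  t0: 8b cc f7 53 b6 e3 15 67
  t1: f7 53 b6 e3 15 67 8b cc
  t2: 15 b6 67 e3 8b 15 cc 67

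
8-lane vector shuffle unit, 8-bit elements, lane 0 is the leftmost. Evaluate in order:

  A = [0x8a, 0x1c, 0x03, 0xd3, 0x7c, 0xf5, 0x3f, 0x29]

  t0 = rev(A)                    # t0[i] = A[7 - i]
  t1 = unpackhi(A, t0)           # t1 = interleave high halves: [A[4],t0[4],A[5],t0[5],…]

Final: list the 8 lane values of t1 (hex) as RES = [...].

  t0: 29 3f f5 7c d3 03 1c 8a
  t1: 7c d3 f5 03 3f 1c 29 8a

RES = [0x7c, 0xd3, 0xf5, 0x03, 0x3f, 0x1c, 0x29, 0x8a]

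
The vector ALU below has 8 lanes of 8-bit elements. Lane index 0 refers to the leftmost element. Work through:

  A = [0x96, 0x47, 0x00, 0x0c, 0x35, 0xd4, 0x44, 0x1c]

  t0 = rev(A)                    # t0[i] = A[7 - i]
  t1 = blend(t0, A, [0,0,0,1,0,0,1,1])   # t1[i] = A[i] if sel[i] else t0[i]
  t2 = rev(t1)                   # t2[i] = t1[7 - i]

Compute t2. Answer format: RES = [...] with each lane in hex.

t0 = [0x1c, 0x44, 0xd4, 0x35, 0x0c, 0x00, 0x47, 0x96]
t1 = [0x1c, 0x44, 0xd4, 0x0c, 0x0c, 0x00, 0x44, 0x1c]
t2 = [0x1c, 0x44, 0x00, 0x0c, 0x0c, 0xd4, 0x44, 0x1c]

RES = [ 0x1c  0x44  0x00  0x0c  0x0c  0xd4  0x44  0x1c ]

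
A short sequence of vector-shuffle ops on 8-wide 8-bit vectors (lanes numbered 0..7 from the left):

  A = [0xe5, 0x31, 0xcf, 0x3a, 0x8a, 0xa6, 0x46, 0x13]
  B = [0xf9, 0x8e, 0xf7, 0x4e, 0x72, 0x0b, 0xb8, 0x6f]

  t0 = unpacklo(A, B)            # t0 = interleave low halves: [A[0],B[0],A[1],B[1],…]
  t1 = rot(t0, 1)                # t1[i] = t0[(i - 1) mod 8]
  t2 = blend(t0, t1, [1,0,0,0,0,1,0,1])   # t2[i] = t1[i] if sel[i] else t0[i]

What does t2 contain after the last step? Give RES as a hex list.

→ t0 |e5|f9|31|8e|cf|f7|3a|4e|
→ t1 |4e|e5|f9|31|8e|cf|f7|3a|
→ t2 |4e|f9|31|8e|cf|cf|3a|3a|

RES = [ 0x4e  0xf9  0x31  0x8e  0xcf  0xcf  0x3a  0x3a ]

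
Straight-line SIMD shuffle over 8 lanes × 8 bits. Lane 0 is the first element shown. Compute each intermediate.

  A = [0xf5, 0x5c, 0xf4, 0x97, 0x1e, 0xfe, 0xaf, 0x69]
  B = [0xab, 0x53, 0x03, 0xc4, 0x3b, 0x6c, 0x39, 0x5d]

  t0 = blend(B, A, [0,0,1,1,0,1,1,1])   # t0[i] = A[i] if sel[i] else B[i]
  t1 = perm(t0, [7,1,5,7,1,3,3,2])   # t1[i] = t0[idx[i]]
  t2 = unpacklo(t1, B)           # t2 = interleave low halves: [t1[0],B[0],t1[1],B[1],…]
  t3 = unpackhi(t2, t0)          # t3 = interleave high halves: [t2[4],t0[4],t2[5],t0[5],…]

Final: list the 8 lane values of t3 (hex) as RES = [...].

→ t0 |ab|53|f4|97|3b|fe|af|69|
→ t1 |69|53|fe|69|53|97|97|f4|
→ t2 |69|ab|53|53|fe|03|69|c4|
→ t3 |fe|3b|03|fe|69|af|c4|69|

RES = [0xfe, 0x3b, 0x03, 0xfe, 0x69, 0xaf, 0xc4, 0x69]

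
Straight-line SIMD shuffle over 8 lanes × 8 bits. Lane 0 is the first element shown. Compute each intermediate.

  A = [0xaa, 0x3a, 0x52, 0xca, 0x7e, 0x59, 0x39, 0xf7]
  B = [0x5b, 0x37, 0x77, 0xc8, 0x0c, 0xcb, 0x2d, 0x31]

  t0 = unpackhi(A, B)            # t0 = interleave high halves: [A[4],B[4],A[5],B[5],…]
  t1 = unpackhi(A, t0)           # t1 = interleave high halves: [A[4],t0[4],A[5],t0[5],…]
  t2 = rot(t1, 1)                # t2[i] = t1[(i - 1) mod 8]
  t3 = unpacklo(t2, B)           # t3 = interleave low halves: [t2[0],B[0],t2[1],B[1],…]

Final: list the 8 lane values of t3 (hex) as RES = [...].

RES = [0x31, 0x5b, 0x7e, 0x37, 0x39, 0x77, 0x59, 0xc8]

→ t0 |7e|0c|59|cb|39|2d|f7|31|
→ t1 |7e|39|59|2d|39|f7|f7|31|
→ t2 |31|7e|39|59|2d|39|f7|f7|
→ t3 |31|5b|7e|37|39|77|59|c8|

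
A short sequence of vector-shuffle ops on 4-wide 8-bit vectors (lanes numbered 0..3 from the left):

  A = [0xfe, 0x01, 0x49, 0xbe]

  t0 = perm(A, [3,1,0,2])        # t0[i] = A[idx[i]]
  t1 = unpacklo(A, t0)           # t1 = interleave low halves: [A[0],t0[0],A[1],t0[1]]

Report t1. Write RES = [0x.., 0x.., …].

→ t0 |be|01|fe|49|
→ t1 |fe|be|01|01|

RES = [0xfe, 0xbe, 0x01, 0x01]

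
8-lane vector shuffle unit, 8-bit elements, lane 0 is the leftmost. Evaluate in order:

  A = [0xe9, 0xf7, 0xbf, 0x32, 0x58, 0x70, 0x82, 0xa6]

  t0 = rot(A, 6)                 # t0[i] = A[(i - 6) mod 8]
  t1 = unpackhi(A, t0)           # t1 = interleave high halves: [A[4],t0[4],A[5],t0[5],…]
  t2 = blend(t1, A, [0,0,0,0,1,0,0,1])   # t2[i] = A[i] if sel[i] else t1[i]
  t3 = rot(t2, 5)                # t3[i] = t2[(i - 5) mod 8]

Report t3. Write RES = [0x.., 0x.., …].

→ t0 |bf|32|58|70|82|a6|e9|f7|
→ t1 |58|82|70|a6|82|e9|a6|f7|
→ t2 |58|82|70|a6|58|e9|a6|a6|
→ t3 |a6|58|e9|a6|a6|58|82|70|

RES = [0xa6, 0x58, 0xe9, 0xa6, 0xa6, 0x58, 0x82, 0x70]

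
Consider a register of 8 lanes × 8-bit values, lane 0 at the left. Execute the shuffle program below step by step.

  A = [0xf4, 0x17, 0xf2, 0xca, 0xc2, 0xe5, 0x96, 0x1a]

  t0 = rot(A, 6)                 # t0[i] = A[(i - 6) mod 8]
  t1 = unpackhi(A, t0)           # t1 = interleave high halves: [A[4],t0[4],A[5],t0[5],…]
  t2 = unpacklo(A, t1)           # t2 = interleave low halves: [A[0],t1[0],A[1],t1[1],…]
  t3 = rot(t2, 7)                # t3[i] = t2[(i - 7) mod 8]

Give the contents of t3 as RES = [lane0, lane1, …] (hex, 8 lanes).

  t0: f2 ca c2 e5 96 1a f4 17
  t1: c2 96 e5 1a 96 f4 1a 17
  t2: f4 c2 17 96 f2 e5 ca 1a
  t3: c2 17 96 f2 e5 ca 1a f4

RES = [0xc2, 0x17, 0x96, 0xf2, 0xe5, 0xca, 0x1a, 0xf4]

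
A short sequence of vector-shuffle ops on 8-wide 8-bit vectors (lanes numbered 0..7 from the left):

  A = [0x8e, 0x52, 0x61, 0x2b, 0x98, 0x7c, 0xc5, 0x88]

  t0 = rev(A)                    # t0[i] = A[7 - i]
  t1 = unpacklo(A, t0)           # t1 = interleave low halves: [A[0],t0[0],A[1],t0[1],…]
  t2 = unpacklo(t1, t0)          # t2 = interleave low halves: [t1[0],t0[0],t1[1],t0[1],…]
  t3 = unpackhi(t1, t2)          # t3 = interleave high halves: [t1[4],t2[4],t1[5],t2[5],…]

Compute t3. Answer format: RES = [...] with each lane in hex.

RES = [0x61, 0x52, 0x7c, 0x7c, 0x2b, 0xc5, 0x98, 0x98]

  t0: 88 c5 7c 98 2b 61 52 8e
  t1: 8e 88 52 c5 61 7c 2b 98
  t2: 8e 88 88 c5 52 7c c5 98
  t3: 61 52 7c 7c 2b c5 98 98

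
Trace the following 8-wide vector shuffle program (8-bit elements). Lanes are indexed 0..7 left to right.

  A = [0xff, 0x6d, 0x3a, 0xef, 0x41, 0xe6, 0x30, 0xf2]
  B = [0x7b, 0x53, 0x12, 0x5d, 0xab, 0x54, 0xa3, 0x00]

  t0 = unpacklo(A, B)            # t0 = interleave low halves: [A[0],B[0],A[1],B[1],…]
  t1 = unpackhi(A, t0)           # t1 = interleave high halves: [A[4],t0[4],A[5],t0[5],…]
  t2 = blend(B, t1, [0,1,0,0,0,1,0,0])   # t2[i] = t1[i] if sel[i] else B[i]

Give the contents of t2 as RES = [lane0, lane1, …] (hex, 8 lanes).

t0 = [0xff, 0x7b, 0x6d, 0x53, 0x3a, 0x12, 0xef, 0x5d]
t1 = [0x41, 0x3a, 0xe6, 0x12, 0x30, 0xef, 0xf2, 0x5d]
t2 = [0x7b, 0x3a, 0x12, 0x5d, 0xab, 0xef, 0xa3, 0x00]

RES = [0x7b, 0x3a, 0x12, 0x5d, 0xab, 0xef, 0xa3, 0x00]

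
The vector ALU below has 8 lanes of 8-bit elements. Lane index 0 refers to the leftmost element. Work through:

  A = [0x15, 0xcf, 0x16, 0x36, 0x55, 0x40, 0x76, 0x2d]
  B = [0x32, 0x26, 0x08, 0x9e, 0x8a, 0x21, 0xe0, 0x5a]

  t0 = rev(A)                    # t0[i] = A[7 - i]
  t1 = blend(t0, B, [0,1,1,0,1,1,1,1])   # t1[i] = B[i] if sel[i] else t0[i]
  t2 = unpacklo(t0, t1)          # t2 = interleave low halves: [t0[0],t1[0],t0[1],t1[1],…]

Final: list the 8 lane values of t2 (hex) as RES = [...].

  t0: 2d 76 40 55 36 16 cf 15
  t1: 2d 26 08 55 8a 21 e0 5a
  t2: 2d 2d 76 26 40 08 55 55

RES = [ 0x2d  0x2d  0x76  0x26  0x40  0x08  0x55  0x55 ]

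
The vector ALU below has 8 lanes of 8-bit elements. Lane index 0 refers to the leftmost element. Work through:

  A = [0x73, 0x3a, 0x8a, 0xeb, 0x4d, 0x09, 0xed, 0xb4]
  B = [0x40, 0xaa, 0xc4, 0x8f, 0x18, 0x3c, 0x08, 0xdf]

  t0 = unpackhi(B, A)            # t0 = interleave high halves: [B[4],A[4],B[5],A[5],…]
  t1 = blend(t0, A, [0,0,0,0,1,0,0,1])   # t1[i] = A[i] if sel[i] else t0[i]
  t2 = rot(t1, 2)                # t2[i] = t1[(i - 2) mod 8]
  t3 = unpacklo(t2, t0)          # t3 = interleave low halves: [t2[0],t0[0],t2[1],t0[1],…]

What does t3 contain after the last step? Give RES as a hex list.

RES = [0xdf, 0x18, 0xb4, 0x4d, 0x18, 0x3c, 0x4d, 0x09]

  t0: 18 4d 3c 09 08 ed df b4
  t1: 18 4d 3c 09 4d ed df b4
  t2: df b4 18 4d 3c 09 4d ed
  t3: df 18 b4 4d 18 3c 4d 09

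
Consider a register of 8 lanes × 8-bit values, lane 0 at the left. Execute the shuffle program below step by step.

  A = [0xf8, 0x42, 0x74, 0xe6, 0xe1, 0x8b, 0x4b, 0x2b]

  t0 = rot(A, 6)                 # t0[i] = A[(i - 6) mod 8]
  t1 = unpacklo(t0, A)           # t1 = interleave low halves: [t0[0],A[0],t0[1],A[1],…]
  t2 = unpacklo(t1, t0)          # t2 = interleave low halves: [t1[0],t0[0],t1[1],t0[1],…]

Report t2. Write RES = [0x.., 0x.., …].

→ t0 |74|e6|e1|8b|4b|2b|f8|42|
→ t1 |74|f8|e6|42|e1|74|8b|e6|
→ t2 |74|74|f8|e6|e6|e1|42|8b|

RES = [0x74, 0x74, 0xf8, 0xe6, 0xe6, 0xe1, 0x42, 0x8b]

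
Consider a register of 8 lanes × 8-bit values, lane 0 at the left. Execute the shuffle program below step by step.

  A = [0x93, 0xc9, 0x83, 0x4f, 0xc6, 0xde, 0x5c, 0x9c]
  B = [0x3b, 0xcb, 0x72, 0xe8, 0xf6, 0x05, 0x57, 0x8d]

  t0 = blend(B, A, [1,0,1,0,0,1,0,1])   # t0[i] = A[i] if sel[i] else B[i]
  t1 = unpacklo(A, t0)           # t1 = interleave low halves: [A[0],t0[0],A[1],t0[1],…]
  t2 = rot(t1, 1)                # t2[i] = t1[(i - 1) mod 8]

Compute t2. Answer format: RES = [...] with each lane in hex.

RES = [ 0xe8  0x93  0x93  0xc9  0xcb  0x83  0x83  0x4f ]

  t0: 93 cb 83 e8 f6 de 57 9c
  t1: 93 93 c9 cb 83 83 4f e8
  t2: e8 93 93 c9 cb 83 83 4f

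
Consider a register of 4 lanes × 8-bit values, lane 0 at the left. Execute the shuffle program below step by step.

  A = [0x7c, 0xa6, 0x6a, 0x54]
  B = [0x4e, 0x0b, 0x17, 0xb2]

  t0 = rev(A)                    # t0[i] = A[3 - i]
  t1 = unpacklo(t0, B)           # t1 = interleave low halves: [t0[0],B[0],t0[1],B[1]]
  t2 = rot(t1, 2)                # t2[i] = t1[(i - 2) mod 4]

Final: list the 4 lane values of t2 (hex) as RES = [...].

RES = [ 0x6a  0x0b  0x54  0x4e ]

  t0: 54 6a a6 7c
  t1: 54 4e 6a 0b
  t2: 6a 0b 54 4e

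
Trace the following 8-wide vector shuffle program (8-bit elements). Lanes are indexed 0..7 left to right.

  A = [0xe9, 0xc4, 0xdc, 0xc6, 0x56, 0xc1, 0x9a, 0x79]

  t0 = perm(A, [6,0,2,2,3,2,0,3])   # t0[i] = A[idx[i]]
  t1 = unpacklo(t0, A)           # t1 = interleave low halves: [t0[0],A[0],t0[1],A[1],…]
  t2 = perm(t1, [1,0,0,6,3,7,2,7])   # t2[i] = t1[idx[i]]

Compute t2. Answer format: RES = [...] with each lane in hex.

RES = [ 0xe9  0x9a  0x9a  0xdc  0xc4  0xc6  0xe9  0xc6 ]

→ t0 |9a|e9|dc|dc|c6|dc|e9|c6|
→ t1 |9a|e9|e9|c4|dc|dc|dc|c6|
→ t2 |e9|9a|9a|dc|c4|c6|e9|c6|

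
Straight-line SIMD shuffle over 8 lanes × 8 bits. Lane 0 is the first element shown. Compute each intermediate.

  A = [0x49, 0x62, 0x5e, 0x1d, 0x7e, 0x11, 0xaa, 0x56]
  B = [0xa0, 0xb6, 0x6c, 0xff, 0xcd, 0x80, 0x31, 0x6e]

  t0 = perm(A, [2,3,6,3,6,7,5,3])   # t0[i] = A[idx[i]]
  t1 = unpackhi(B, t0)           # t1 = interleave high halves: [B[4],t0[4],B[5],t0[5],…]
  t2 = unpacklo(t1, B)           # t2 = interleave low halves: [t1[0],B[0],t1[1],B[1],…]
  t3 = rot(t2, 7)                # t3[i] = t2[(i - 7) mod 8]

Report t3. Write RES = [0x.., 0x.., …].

  t0: 5e 1d aa 1d aa 56 11 1d
  t1: cd aa 80 56 31 11 6e 1d
  t2: cd a0 aa b6 80 6c 56 ff
  t3: a0 aa b6 80 6c 56 ff cd

RES = [0xa0, 0xaa, 0xb6, 0x80, 0x6c, 0x56, 0xff, 0xcd]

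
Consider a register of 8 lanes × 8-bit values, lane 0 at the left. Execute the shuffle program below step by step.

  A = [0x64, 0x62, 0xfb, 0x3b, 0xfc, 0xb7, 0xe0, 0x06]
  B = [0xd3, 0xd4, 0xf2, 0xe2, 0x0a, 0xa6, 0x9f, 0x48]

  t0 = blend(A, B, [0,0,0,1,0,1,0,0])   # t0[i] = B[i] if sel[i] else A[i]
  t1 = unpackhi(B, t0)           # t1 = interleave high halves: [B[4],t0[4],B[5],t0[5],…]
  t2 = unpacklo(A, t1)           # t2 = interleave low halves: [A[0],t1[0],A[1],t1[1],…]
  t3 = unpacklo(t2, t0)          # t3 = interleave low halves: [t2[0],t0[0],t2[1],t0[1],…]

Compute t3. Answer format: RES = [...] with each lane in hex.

RES = [ 0x64  0x64  0x0a  0x62  0x62  0xfb  0xfc  0xe2 ]

t0 = [0x64, 0x62, 0xfb, 0xe2, 0xfc, 0xa6, 0xe0, 0x06]
t1 = [0x0a, 0xfc, 0xa6, 0xa6, 0x9f, 0xe0, 0x48, 0x06]
t2 = [0x64, 0x0a, 0x62, 0xfc, 0xfb, 0xa6, 0x3b, 0xa6]
t3 = [0x64, 0x64, 0x0a, 0x62, 0x62, 0xfb, 0xfc, 0xe2]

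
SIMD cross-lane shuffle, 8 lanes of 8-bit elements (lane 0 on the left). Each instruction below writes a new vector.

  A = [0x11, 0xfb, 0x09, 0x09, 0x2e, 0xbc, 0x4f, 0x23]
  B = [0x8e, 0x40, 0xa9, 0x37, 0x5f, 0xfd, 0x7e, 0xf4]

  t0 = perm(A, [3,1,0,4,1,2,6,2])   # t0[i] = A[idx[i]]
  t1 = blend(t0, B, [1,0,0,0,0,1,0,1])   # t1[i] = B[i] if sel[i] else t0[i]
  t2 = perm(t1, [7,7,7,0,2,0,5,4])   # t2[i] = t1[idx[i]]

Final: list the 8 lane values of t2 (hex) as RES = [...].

→ t0 |09|fb|11|2e|fb|09|4f|09|
→ t1 |8e|fb|11|2e|fb|fd|4f|f4|
→ t2 |f4|f4|f4|8e|11|8e|fd|fb|

RES = [0xf4, 0xf4, 0xf4, 0x8e, 0x11, 0x8e, 0xfd, 0xfb]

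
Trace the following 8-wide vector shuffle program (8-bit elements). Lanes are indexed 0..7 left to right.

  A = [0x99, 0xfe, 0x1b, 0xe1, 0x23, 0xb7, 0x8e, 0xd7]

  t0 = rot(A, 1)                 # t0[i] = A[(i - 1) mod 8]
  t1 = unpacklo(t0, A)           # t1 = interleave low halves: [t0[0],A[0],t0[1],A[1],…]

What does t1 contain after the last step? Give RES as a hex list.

RES = [ 0xd7  0x99  0x99  0xfe  0xfe  0x1b  0x1b  0xe1 ]

t0 = [0xd7, 0x99, 0xfe, 0x1b, 0xe1, 0x23, 0xb7, 0x8e]
t1 = [0xd7, 0x99, 0x99, 0xfe, 0xfe, 0x1b, 0x1b, 0xe1]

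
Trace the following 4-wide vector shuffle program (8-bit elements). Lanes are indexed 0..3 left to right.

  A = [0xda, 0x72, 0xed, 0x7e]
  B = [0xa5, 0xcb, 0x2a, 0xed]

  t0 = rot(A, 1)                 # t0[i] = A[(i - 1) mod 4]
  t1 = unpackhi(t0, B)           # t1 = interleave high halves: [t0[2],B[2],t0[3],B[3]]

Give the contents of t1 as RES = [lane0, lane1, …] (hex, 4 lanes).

t0 = [0x7e, 0xda, 0x72, 0xed]
t1 = [0x72, 0x2a, 0xed, 0xed]

RES = [ 0x72  0x2a  0xed  0xed ]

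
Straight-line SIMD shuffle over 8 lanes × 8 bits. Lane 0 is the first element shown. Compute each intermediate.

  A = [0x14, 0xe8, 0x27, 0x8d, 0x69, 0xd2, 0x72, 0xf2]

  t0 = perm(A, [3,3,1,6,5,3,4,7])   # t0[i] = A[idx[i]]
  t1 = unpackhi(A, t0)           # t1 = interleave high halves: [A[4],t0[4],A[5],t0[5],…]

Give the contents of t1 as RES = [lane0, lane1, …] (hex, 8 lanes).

→ t0 |8d|8d|e8|72|d2|8d|69|f2|
→ t1 |69|d2|d2|8d|72|69|f2|f2|

RES = [0x69, 0xd2, 0xd2, 0x8d, 0x72, 0x69, 0xf2, 0xf2]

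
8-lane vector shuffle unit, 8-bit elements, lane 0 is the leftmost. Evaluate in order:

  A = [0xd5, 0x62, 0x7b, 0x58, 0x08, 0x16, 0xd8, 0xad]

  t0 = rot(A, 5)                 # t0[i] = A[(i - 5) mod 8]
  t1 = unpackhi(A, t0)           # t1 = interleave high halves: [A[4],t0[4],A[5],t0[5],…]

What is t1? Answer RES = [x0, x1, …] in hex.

RES = [0x08, 0xad, 0x16, 0xd5, 0xd8, 0x62, 0xad, 0x7b]

→ t0 |58|08|16|d8|ad|d5|62|7b|
→ t1 |08|ad|16|d5|d8|62|ad|7b|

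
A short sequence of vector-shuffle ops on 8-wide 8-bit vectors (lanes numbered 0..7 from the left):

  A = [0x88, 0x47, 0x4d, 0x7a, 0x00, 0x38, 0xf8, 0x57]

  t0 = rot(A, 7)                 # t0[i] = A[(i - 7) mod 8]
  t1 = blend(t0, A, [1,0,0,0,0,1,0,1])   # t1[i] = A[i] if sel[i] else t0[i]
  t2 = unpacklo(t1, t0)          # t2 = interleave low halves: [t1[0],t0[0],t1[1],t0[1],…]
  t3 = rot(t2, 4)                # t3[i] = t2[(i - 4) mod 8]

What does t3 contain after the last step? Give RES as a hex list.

RES = [ 0x7a  0x7a  0x00  0x00  0x88  0x47  0x4d  0x4d ]

→ t0 |47|4d|7a|00|38|f8|57|88|
→ t1 |88|4d|7a|00|38|38|57|57|
→ t2 |88|47|4d|4d|7a|7a|00|00|
→ t3 |7a|7a|00|00|88|47|4d|4d|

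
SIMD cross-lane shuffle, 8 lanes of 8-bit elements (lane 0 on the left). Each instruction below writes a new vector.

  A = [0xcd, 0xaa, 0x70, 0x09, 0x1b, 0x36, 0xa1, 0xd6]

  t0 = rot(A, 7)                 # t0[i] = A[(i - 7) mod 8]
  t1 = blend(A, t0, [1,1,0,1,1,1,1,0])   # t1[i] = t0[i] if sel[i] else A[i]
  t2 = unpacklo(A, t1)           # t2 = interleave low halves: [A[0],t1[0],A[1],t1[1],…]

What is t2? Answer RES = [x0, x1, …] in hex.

t0 = [0xaa, 0x70, 0x09, 0x1b, 0x36, 0xa1, 0xd6, 0xcd]
t1 = [0xaa, 0x70, 0x70, 0x1b, 0x36, 0xa1, 0xd6, 0xd6]
t2 = [0xcd, 0xaa, 0xaa, 0x70, 0x70, 0x70, 0x09, 0x1b]

RES = [0xcd, 0xaa, 0xaa, 0x70, 0x70, 0x70, 0x09, 0x1b]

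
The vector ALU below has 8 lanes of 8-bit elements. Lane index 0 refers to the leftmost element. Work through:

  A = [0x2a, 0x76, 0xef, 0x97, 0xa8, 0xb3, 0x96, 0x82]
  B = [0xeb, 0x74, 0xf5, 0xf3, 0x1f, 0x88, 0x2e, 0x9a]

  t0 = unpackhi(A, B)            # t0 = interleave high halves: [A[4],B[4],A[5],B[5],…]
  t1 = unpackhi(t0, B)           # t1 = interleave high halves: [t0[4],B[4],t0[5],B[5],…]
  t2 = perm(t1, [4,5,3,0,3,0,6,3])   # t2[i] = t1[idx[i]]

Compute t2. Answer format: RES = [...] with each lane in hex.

RES = [ 0x82  0x2e  0x88  0x96  0x88  0x96  0x9a  0x88 ]

t0 = [0xa8, 0x1f, 0xb3, 0x88, 0x96, 0x2e, 0x82, 0x9a]
t1 = [0x96, 0x1f, 0x2e, 0x88, 0x82, 0x2e, 0x9a, 0x9a]
t2 = [0x82, 0x2e, 0x88, 0x96, 0x88, 0x96, 0x9a, 0x88]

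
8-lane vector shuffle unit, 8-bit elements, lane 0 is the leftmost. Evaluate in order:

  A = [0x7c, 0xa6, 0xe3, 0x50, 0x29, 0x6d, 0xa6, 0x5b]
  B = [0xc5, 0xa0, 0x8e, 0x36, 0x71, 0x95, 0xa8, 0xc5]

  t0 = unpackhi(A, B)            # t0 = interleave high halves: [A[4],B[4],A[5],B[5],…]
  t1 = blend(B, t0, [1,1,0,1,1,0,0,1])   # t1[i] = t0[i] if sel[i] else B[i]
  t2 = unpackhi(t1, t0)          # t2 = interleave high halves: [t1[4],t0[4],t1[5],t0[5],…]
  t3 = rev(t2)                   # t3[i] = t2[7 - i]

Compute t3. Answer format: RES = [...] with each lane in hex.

  t0: 29 71 6d 95 a6 a8 5b c5
  t1: 29 71 8e 95 a6 95 a8 c5
  t2: a6 a6 95 a8 a8 5b c5 c5
  t3: c5 c5 5b a8 a8 95 a6 a6

RES = [ 0xc5  0xc5  0x5b  0xa8  0xa8  0x95  0xa6  0xa6 ]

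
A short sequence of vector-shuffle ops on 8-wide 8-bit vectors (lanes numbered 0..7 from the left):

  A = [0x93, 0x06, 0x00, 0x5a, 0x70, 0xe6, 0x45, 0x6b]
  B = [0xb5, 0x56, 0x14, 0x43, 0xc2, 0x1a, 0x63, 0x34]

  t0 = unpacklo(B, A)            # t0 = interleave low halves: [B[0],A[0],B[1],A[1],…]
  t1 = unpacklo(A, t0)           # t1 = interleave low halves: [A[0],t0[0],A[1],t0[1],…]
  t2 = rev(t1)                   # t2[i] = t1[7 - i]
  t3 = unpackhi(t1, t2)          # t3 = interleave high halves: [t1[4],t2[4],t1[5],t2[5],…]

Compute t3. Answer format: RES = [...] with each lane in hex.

RES = [0x00, 0x93, 0x56, 0x06, 0x5a, 0xb5, 0x06, 0x93]

t0 = [0xb5, 0x93, 0x56, 0x06, 0x14, 0x00, 0x43, 0x5a]
t1 = [0x93, 0xb5, 0x06, 0x93, 0x00, 0x56, 0x5a, 0x06]
t2 = [0x06, 0x5a, 0x56, 0x00, 0x93, 0x06, 0xb5, 0x93]
t3 = [0x00, 0x93, 0x56, 0x06, 0x5a, 0xb5, 0x06, 0x93]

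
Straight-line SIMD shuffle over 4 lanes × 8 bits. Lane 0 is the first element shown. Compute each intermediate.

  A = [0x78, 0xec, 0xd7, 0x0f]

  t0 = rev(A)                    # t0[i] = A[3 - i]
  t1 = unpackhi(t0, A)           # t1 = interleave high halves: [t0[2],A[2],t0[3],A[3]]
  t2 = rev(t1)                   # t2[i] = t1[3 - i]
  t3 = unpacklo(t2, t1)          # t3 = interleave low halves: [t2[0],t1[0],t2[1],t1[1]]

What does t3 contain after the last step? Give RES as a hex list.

  t0: 0f d7 ec 78
  t1: ec d7 78 0f
  t2: 0f 78 d7 ec
  t3: 0f ec 78 d7

RES = [0x0f, 0xec, 0x78, 0xd7]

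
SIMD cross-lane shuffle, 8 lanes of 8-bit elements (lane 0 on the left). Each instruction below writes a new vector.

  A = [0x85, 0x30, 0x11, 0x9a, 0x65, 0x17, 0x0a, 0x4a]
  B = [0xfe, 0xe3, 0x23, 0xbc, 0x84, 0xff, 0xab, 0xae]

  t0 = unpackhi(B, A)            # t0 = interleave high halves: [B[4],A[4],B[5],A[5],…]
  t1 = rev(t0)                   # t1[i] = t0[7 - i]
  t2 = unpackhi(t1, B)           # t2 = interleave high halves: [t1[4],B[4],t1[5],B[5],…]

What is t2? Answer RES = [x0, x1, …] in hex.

RES = [ 0x17  0x84  0xff  0xff  0x65  0xab  0x84  0xae ]

t0 = [0x84, 0x65, 0xff, 0x17, 0xab, 0x0a, 0xae, 0x4a]
t1 = [0x4a, 0xae, 0x0a, 0xab, 0x17, 0xff, 0x65, 0x84]
t2 = [0x17, 0x84, 0xff, 0xff, 0x65, 0xab, 0x84, 0xae]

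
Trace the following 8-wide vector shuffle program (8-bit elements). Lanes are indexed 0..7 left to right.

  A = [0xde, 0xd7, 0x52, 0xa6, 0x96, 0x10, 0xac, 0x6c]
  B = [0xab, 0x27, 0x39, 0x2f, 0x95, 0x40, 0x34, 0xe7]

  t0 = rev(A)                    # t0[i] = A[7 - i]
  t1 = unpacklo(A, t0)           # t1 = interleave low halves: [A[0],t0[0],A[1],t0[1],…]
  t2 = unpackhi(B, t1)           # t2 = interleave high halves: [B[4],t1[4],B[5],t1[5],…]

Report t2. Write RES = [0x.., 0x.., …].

  t0: 6c ac 10 96 a6 52 d7 de
  t1: de 6c d7 ac 52 10 a6 96
  t2: 95 52 40 10 34 a6 e7 96

RES = [ 0x95  0x52  0x40  0x10  0x34  0xa6  0xe7  0x96 ]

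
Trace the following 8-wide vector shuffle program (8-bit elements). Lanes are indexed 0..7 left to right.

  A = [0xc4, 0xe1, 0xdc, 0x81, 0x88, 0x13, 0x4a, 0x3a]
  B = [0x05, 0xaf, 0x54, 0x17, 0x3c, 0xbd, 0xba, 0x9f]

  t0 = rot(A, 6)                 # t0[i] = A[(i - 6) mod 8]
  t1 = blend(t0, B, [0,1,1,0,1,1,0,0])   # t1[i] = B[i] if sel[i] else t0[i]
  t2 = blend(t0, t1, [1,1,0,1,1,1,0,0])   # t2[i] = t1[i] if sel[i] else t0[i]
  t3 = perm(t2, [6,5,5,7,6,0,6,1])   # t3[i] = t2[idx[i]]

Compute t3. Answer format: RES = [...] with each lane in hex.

t0 = [0xdc, 0x81, 0x88, 0x13, 0x4a, 0x3a, 0xc4, 0xe1]
t1 = [0xdc, 0xaf, 0x54, 0x13, 0x3c, 0xbd, 0xc4, 0xe1]
t2 = [0xdc, 0xaf, 0x88, 0x13, 0x3c, 0xbd, 0xc4, 0xe1]
t3 = [0xc4, 0xbd, 0xbd, 0xe1, 0xc4, 0xdc, 0xc4, 0xaf]

RES = [ 0xc4  0xbd  0xbd  0xe1  0xc4  0xdc  0xc4  0xaf ]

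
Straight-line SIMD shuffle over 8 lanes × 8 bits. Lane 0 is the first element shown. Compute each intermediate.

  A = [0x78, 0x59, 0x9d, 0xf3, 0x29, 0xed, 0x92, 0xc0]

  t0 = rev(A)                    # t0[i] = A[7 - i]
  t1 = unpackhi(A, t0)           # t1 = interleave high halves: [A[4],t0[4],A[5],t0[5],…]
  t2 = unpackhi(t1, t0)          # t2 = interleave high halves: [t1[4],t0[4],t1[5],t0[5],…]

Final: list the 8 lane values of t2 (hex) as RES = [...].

  t0: c0 92 ed 29 f3 9d 59 78
  t1: 29 f3 ed 9d 92 59 c0 78
  t2: 92 f3 59 9d c0 59 78 78

RES = [0x92, 0xf3, 0x59, 0x9d, 0xc0, 0x59, 0x78, 0x78]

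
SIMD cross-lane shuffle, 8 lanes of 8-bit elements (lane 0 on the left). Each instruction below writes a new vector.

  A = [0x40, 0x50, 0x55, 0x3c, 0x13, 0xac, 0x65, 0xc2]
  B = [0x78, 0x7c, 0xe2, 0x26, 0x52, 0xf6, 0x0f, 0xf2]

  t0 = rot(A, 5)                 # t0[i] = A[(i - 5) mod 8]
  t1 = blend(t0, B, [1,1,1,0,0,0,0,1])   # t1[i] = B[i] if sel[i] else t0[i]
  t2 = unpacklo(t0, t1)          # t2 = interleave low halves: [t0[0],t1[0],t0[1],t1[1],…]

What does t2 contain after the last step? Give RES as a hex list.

t0 = [0x3c, 0x13, 0xac, 0x65, 0xc2, 0x40, 0x50, 0x55]
t1 = [0x78, 0x7c, 0xe2, 0x65, 0xc2, 0x40, 0x50, 0xf2]
t2 = [0x3c, 0x78, 0x13, 0x7c, 0xac, 0xe2, 0x65, 0x65]

RES = [0x3c, 0x78, 0x13, 0x7c, 0xac, 0xe2, 0x65, 0x65]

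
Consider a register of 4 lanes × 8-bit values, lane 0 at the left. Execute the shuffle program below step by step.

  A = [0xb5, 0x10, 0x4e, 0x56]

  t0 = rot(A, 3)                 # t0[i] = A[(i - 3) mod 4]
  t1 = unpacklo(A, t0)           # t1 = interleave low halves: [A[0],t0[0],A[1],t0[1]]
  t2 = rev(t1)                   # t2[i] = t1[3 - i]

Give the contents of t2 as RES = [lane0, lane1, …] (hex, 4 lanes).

RES = [0x4e, 0x10, 0x10, 0xb5]

→ t0 |10|4e|56|b5|
→ t1 |b5|10|10|4e|
→ t2 |4e|10|10|b5|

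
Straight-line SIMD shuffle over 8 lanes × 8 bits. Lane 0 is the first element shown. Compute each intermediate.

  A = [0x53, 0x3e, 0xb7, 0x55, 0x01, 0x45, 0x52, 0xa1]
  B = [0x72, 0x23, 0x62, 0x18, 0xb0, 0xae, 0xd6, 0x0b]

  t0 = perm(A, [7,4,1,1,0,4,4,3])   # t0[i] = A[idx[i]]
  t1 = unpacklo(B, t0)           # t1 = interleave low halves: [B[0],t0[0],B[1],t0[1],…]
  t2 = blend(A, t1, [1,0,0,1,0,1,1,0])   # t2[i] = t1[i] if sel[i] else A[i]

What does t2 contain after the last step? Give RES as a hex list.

→ t0 |a1|01|3e|3e|53|01|01|55|
→ t1 |72|a1|23|01|62|3e|18|3e|
→ t2 |72|3e|b7|01|01|3e|18|a1|

RES = [ 0x72  0x3e  0xb7  0x01  0x01  0x3e  0x18  0xa1 ]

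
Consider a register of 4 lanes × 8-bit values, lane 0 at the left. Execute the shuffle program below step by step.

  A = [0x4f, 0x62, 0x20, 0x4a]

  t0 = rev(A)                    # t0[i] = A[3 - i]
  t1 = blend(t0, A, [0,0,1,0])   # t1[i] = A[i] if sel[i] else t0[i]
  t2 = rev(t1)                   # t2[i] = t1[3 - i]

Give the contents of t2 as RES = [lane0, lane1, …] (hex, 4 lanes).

t0 = [0x4a, 0x20, 0x62, 0x4f]
t1 = [0x4a, 0x20, 0x20, 0x4f]
t2 = [0x4f, 0x20, 0x20, 0x4a]

RES = [ 0x4f  0x20  0x20  0x4a ]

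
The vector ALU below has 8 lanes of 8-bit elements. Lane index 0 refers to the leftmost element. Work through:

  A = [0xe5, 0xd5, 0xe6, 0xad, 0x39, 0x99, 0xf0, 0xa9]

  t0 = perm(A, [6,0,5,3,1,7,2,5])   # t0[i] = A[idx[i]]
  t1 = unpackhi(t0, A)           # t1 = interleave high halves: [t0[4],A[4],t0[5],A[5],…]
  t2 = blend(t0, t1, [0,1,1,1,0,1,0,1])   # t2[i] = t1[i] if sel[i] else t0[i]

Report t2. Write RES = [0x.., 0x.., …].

  t0: f0 e5 99 ad d5 a9 e6 99
  t1: d5 39 a9 99 e6 f0 99 a9
  t2: f0 39 a9 99 d5 f0 e6 a9

RES = [ 0xf0  0x39  0xa9  0x99  0xd5  0xf0  0xe6  0xa9 ]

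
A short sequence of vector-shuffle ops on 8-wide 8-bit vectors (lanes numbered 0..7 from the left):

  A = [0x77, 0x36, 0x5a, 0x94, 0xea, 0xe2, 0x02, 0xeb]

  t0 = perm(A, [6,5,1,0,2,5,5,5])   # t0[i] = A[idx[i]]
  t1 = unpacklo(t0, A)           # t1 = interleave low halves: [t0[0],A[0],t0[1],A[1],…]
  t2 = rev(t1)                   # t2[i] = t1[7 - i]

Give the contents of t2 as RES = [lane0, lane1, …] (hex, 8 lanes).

RES = [0x94, 0x77, 0x5a, 0x36, 0x36, 0xe2, 0x77, 0x02]

t0 = [0x02, 0xe2, 0x36, 0x77, 0x5a, 0xe2, 0xe2, 0xe2]
t1 = [0x02, 0x77, 0xe2, 0x36, 0x36, 0x5a, 0x77, 0x94]
t2 = [0x94, 0x77, 0x5a, 0x36, 0x36, 0xe2, 0x77, 0x02]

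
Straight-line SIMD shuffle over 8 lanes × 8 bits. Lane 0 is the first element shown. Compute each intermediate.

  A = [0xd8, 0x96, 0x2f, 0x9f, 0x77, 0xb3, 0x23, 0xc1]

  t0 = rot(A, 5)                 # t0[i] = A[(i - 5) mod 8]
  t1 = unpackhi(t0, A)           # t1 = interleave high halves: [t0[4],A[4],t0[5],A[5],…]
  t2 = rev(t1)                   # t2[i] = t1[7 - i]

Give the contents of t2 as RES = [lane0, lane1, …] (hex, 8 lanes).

t0 = [0x9f, 0x77, 0xb3, 0x23, 0xc1, 0xd8, 0x96, 0x2f]
t1 = [0xc1, 0x77, 0xd8, 0xb3, 0x96, 0x23, 0x2f, 0xc1]
t2 = [0xc1, 0x2f, 0x23, 0x96, 0xb3, 0xd8, 0x77, 0xc1]

RES = [0xc1, 0x2f, 0x23, 0x96, 0xb3, 0xd8, 0x77, 0xc1]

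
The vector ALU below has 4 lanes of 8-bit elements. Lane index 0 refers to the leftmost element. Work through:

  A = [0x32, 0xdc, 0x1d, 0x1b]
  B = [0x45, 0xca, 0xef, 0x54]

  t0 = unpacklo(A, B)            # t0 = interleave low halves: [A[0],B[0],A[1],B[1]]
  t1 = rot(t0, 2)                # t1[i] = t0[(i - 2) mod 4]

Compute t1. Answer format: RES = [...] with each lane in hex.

RES = [ 0xdc  0xca  0x32  0x45 ]

t0 = [0x32, 0x45, 0xdc, 0xca]
t1 = [0xdc, 0xca, 0x32, 0x45]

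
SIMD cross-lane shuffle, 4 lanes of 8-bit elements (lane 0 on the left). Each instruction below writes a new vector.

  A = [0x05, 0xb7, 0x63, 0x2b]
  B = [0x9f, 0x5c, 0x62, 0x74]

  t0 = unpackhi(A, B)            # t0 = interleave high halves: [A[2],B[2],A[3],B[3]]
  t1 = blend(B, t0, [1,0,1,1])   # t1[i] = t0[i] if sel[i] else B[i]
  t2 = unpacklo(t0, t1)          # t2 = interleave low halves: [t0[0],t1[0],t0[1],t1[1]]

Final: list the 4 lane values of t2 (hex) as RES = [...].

  t0: 63 62 2b 74
  t1: 63 5c 2b 74
  t2: 63 63 62 5c

RES = [ 0x63  0x63  0x62  0x5c ]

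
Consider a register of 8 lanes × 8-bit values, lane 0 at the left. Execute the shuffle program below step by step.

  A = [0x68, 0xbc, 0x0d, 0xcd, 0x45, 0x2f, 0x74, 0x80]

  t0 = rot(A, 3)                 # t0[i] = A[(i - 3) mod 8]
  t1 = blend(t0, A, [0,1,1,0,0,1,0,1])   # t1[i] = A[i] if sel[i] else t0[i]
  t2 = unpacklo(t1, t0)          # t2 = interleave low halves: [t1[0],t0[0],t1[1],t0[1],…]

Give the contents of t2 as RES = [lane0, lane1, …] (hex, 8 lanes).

RES = [ 0x2f  0x2f  0xbc  0x74  0x0d  0x80  0x68  0x68 ]

  t0: 2f 74 80 68 bc 0d cd 45
  t1: 2f bc 0d 68 bc 2f cd 80
  t2: 2f 2f bc 74 0d 80 68 68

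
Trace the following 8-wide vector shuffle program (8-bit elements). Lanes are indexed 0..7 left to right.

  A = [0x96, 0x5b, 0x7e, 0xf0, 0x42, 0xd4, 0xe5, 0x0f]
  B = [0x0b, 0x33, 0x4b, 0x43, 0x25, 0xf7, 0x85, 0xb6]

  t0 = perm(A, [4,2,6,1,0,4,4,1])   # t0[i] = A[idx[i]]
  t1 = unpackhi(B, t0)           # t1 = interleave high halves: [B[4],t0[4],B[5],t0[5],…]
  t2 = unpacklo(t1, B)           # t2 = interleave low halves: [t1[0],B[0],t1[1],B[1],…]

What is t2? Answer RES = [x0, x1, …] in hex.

RES = [0x25, 0x0b, 0x96, 0x33, 0xf7, 0x4b, 0x42, 0x43]

→ t0 |42|7e|e5|5b|96|42|42|5b|
→ t1 |25|96|f7|42|85|42|b6|5b|
→ t2 |25|0b|96|33|f7|4b|42|43|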